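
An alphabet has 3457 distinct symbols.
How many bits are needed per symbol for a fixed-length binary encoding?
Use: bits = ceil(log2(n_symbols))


log2(3457) = 11.7553
Bracket: 2^11 = 2048 < 3457 <= 2^12 = 4096
So ceil(log2(3457)) = 12

bits = ceil(log2(3457)) = ceil(11.7553) = 12 bits


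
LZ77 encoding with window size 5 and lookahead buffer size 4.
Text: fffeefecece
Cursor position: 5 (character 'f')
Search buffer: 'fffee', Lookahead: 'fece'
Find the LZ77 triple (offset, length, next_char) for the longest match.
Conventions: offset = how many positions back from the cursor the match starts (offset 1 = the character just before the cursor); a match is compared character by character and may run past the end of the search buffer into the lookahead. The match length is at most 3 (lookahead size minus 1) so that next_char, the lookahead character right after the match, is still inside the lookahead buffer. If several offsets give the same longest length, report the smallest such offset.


Try each offset into the search buffer:
  offset=1 (pos 4, char 'e'): match length 0
  offset=2 (pos 3, char 'e'): match length 0
  offset=3 (pos 2, char 'f'): match length 2
  offset=4 (pos 1, char 'f'): match length 1
  offset=5 (pos 0, char 'f'): match length 1
Longest match has length 2 at offset 3.
next_char = character at position 5 + 2 = 7 -> 'c'

Best match: offset=3, length=2 (matching 'fe' starting at position 2)
LZ77 triple: (3, 2, 'c')


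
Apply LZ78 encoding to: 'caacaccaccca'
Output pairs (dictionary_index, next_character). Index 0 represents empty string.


LZ78 encoding steps:
Dictionary: {0: ''}
Step 1: w='' (idx 0), next='c' -> output (0, 'c'), add 'c' as idx 1
Step 2: w='' (idx 0), next='a' -> output (0, 'a'), add 'a' as idx 2
Step 3: w='a' (idx 2), next='c' -> output (2, 'c'), add 'ac' as idx 3
Step 4: w='ac' (idx 3), next='c' -> output (3, 'c'), add 'acc' as idx 4
Step 5: w='acc' (idx 4), next='c' -> output (4, 'c'), add 'accc' as idx 5
Step 6: w='a' (idx 2), end of input -> output (2, '')


Encoded: [(0, 'c'), (0, 'a'), (2, 'c'), (3, 'c'), (4, 'c'), (2, '')]


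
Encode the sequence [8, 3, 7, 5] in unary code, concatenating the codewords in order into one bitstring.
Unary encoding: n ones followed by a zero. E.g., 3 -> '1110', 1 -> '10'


Encode each number as n ones followed by a terminating 0:
  8 -> 111111110 (9 bits)
  3 -> 1110 (4 bits)
  7 -> 11111110 (8 bits)
  5 -> 111110 (6 bits)
Total length = 9 + 4 + 8 + 6 = 27 bits.

Unary([8, 3, 7, 5]) = 111111110111011111110111110 (27 bits)


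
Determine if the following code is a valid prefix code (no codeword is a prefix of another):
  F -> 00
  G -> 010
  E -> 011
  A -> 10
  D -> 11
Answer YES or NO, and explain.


Checking each pair (does one codeword prefix another?):
  F='00' vs G='010': no prefix
  F='00' vs E='011': no prefix
  F='00' vs A='10': no prefix
  F='00' vs D='11': no prefix
  G='010' vs F='00': no prefix
  G='010' vs E='011': no prefix
  G='010' vs A='10': no prefix
  G='010' vs D='11': no prefix
  E='011' vs F='00': no prefix
  E='011' vs G='010': no prefix
  E='011' vs A='10': no prefix
  E='011' vs D='11': no prefix
  A='10' vs F='00': no prefix
  A='10' vs G='010': no prefix
  A='10' vs E='011': no prefix
  A='10' vs D='11': no prefix
  D='11' vs F='00': no prefix
  D='11' vs G='010': no prefix
  D='11' vs E='011': no prefix
  D='11' vs A='10': no prefix
No violation found over all pairs.

YES -- this is a valid prefix code. No codeword is a prefix of any other codeword.


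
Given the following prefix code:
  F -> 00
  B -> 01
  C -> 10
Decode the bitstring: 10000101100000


Decoding step by step:
Bits 10 -> C
Bits 00 -> F
Bits 01 -> B
Bits 01 -> B
Bits 10 -> C
Bits 00 -> F
Bits 00 -> F


Decoded message: CFBBCFF


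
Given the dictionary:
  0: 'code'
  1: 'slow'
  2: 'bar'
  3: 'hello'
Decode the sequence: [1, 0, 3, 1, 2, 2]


Look up each index in the dictionary:
  1 -> 'slow'
  0 -> 'code'
  3 -> 'hello'
  1 -> 'slow'
  2 -> 'bar'
  2 -> 'bar'

Decoded: "slow code hello slow bar bar"


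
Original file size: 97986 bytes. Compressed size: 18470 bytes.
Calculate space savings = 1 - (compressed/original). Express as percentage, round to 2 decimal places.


ratio = compressed/original = 18470/97986 = 0.188496
savings = 1 - ratio = 1 - 0.188496 = 0.811504
as a percentage: 0.811504 * 100 = 81.15%

Space savings = 1 - 18470/97986 = 81.15%


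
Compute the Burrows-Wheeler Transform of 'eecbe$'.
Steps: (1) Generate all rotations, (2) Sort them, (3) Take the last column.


Rotations (sorted):
  0: $eecbe -> last char: e
  1: be$eec -> last char: c
  2: cbe$ee -> last char: e
  3: e$eecb -> last char: b
  4: ecbe$e -> last char: e
  5: eecbe$ -> last char: $


BWT = ecebe$


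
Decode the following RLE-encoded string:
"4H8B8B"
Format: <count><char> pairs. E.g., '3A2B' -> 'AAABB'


Expanding each <count><char> pair:
  4H -> 'HHHH'
  8B -> 'BBBBBBBB'
  8B -> 'BBBBBBBB'

Decoded = HHHHBBBBBBBBBBBBBBBB


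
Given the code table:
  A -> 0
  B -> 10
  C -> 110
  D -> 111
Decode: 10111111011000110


Decoding:
10 -> B
111 -> D
111 -> D
0 -> A
110 -> C
0 -> A
0 -> A
110 -> C


Result: BDDACAAC


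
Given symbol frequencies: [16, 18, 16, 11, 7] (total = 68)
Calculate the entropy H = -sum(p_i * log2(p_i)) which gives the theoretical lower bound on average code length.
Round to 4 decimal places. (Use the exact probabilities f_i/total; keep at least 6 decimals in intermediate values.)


Per-symbol terms -p_i * log2(p_i) with p_i = f_i/68:
  p = 16/68 = 0.235294: log2(p) = -2.087463, -p*log2(p) = 0.491168
  p = 18/68 = 0.264706: log2(p) = -1.917538, -p*log2(p) = 0.507584
  p = 16/68 = 0.235294: log2(p) = -2.087463, -p*log2(p) = 0.491168
  p = 11/68 = 0.161765: log2(p) = -2.628031, -p*log2(p) = 0.425123
  p = 7/68 = 0.102941: log2(p) = -3.280108, -p*log2(p) = 0.337658
H = 0.491168 + 0.507584 + 0.491168 + 0.425123 + 0.337658 = 2.252701

H = 2.2527 bits/symbol


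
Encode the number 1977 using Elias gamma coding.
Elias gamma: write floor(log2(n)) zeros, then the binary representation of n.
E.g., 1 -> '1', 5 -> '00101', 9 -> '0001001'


num_bits = floor(log2(1977)) + 1 = 11
leading_zeros = num_bits - 1 = 10
binary(1977) = 11110111001

Elias gamma(1977) = '0000000000' + '11110111001' = 000000000011110111001 (21 bits)


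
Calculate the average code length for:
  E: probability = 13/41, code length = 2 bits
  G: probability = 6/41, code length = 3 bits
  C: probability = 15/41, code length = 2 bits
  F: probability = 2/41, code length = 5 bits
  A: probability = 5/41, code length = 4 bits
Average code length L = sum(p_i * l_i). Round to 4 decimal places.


Weighted contributions p_i * l_i:
  E: (13/41) * 2 = 26/41
  G: (6/41) * 3 = 18/41
  C: (15/41) * 2 = 30/41
  F: (2/41) * 5 = 10/41
  A: (5/41) * 4 = 20/41
Sum = (26 + 18 + 30 + 10 + 20)/41 = 104/41

L = 104/41 = 2.5366 bits/symbol


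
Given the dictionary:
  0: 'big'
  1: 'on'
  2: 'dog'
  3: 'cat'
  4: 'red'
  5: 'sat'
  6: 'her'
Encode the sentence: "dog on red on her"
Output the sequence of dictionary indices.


Look up each word in the dictionary:
  'dog' -> 2
  'on' -> 1
  'red' -> 4
  'on' -> 1
  'her' -> 6

Encoded: [2, 1, 4, 1, 6]


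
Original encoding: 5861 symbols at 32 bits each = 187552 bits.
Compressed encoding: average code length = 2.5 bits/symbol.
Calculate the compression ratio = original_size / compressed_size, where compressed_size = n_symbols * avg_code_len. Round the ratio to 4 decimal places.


original_size = n_symbols * orig_bits = 5861 * 32 = 187552 bits
compressed_size = n_symbols * avg_code_len = 5861 * 2.5 = 14652.5 bits
ratio = original_size / compressed_size = 187552 / 14652.5 = 12.8

Compression ratio = 12.8


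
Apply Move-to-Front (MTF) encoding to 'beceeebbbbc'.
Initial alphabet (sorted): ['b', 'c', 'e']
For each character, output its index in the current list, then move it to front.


MTF encoding:
'b': index 0 in ['b', 'c', 'e'] -> ['b', 'c', 'e']
'e': index 2 in ['b', 'c', 'e'] -> ['e', 'b', 'c']
'c': index 2 in ['e', 'b', 'c'] -> ['c', 'e', 'b']
'e': index 1 in ['c', 'e', 'b'] -> ['e', 'c', 'b']
'e': index 0 in ['e', 'c', 'b'] -> ['e', 'c', 'b']
'e': index 0 in ['e', 'c', 'b'] -> ['e', 'c', 'b']
'b': index 2 in ['e', 'c', 'b'] -> ['b', 'e', 'c']
'b': index 0 in ['b', 'e', 'c'] -> ['b', 'e', 'c']
'b': index 0 in ['b', 'e', 'c'] -> ['b', 'e', 'c']
'b': index 0 in ['b', 'e', 'c'] -> ['b', 'e', 'c']
'c': index 2 in ['b', 'e', 'c'] -> ['c', 'b', 'e']


Output: [0, 2, 2, 1, 0, 0, 2, 0, 0, 0, 2]


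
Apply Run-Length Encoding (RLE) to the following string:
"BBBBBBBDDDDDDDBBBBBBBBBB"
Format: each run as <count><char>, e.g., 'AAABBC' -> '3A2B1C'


Scanning runs left to right:
  i=0: run of 'B' x 7 -> '7B'
  i=7: run of 'D' x 7 -> '7D'
  i=14: run of 'B' x 10 -> '10B'

RLE = 7B7D10B


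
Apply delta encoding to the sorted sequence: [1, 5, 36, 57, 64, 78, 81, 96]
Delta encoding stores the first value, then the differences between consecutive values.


First value: 1
Deltas:
  5 - 1 = 4
  36 - 5 = 31
  57 - 36 = 21
  64 - 57 = 7
  78 - 64 = 14
  81 - 78 = 3
  96 - 81 = 15


Delta encoded: [1, 4, 31, 21, 7, 14, 3, 15]


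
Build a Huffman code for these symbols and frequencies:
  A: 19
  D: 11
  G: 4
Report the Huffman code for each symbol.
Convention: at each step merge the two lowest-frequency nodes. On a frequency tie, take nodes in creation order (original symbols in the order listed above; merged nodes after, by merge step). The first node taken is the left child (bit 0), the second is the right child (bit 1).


Huffman tree construction:
Step 1: Merge G(4) + D(11) = 15
Step 2: Merge (G+D)(15) + A(19) = 34
Read each symbol's code off the tree from the root (left child = 0, right child = 1).

Codes:
  A: 1 (length 1)
  D: 01 (length 2)
  G: 00 (length 2)
Average code length: 49/34 = 1.4412 bits/symbol


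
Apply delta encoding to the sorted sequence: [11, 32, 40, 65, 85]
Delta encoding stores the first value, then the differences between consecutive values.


First value: 11
Deltas:
  32 - 11 = 21
  40 - 32 = 8
  65 - 40 = 25
  85 - 65 = 20


Delta encoded: [11, 21, 8, 25, 20]


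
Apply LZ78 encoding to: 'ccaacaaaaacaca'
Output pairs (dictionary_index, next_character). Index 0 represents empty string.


LZ78 encoding steps:
Dictionary: {0: ''}
Step 1: w='' (idx 0), next='c' -> output (0, 'c'), add 'c' as idx 1
Step 2: w='c' (idx 1), next='a' -> output (1, 'a'), add 'ca' as idx 2
Step 3: w='' (idx 0), next='a' -> output (0, 'a'), add 'a' as idx 3
Step 4: w='ca' (idx 2), next='a' -> output (2, 'a'), add 'caa' as idx 4
Step 5: w='a' (idx 3), next='a' -> output (3, 'a'), add 'aa' as idx 5
Step 6: w='a' (idx 3), next='c' -> output (3, 'c'), add 'ac' as idx 6
Step 7: w='ac' (idx 6), next='a' -> output (6, 'a'), add 'aca' as idx 7


Encoded: [(0, 'c'), (1, 'a'), (0, 'a'), (2, 'a'), (3, 'a'), (3, 'c'), (6, 'a')]


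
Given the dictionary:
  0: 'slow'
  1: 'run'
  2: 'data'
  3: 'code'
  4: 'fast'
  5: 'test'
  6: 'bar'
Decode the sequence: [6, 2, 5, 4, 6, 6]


Look up each index in the dictionary:
  6 -> 'bar'
  2 -> 'data'
  5 -> 'test'
  4 -> 'fast'
  6 -> 'bar'
  6 -> 'bar'

Decoded: "bar data test fast bar bar"


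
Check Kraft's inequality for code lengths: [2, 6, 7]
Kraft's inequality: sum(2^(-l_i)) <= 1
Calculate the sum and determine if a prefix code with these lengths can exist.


Sum = 2^(-2) + 2^(-6) + 2^(-7)
    = 0.25 + 0.015625 + 0.0078125
    = 35/128 = 0.2734375
Since 0.2734375 <= 1, Kraft's inequality IS satisfied.
A prefix code with these lengths CAN exist.

Kraft sum = 0.2734375. Satisfied.


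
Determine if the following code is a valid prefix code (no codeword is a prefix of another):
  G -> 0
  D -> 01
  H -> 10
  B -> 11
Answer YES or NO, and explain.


Checking each pair (does one codeword prefix another?):
  G='0' vs D='01': prefix -- VIOLATION

NO -- this is NOT a valid prefix code. G (0) is a prefix of D (01).


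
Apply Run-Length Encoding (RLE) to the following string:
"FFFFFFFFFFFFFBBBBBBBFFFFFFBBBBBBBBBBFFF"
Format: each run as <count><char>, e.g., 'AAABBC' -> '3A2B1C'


Scanning runs left to right:
  i=0: run of 'F' x 13 -> '13F'
  i=13: run of 'B' x 7 -> '7B'
  i=20: run of 'F' x 6 -> '6F'
  i=26: run of 'B' x 10 -> '10B'
  i=36: run of 'F' x 3 -> '3F'

RLE = 13F7B6F10B3F


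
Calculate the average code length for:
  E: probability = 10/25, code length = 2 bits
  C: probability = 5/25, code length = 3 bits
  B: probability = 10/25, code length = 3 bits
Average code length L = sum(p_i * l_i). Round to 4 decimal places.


Weighted contributions p_i * l_i:
  E: (10/25) * 2 = 20/25
  C: (5/25) * 3 = 15/25
  B: (10/25) * 3 = 30/25
Sum = (20 + 15 + 30)/25 = 65/25

L = 65/25 = 2.6000 bits/symbol


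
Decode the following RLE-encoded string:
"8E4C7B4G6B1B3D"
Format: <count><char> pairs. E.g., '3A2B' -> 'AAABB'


Expanding each <count><char> pair:
  8E -> 'EEEEEEEE'
  4C -> 'CCCC'
  7B -> 'BBBBBBB'
  4G -> 'GGGG'
  6B -> 'BBBBBB'
  1B -> 'B'
  3D -> 'DDD'

Decoded = EEEEEEEECCCCBBBBBBBGGGGBBBBBBBDDD


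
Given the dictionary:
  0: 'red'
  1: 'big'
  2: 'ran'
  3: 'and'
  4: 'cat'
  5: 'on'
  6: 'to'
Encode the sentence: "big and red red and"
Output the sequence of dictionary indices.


Look up each word in the dictionary:
  'big' -> 1
  'and' -> 3
  'red' -> 0
  'red' -> 0
  'and' -> 3

Encoded: [1, 3, 0, 0, 3]


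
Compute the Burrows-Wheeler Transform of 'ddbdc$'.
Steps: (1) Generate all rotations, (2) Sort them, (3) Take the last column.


Rotations (sorted):
  0: $ddbdc -> last char: c
  1: bdc$dd -> last char: d
  2: c$ddbd -> last char: d
  3: dbdc$d -> last char: d
  4: dc$ddb -> last char: b
  5: ddbdc$ -> last char: $


BWT = cdddb$


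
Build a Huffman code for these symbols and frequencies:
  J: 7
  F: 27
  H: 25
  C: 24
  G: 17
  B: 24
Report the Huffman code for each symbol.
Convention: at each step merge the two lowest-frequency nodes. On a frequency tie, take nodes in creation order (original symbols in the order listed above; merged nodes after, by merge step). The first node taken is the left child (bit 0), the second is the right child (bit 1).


Huffman tree construction:
Step 1: Merge J(7) + G(17) = 24
Step 2: Merge C(24) + B(24) = 48
Step 3: Merge (J+G)(24) + H(25) = 49
Step 4: Merge F(27) + (C+B)(48) = 75
Step 5: Merge ((J+G)+H)(49) + (F+(C+B))(75) = 124
Read each symbol's code off the tree from the root (left child = 0, right child = 1).

Codes:
  J: 000 (length 3)
  F: 10 (length 2)
  H: 01 (length 2)
  C: 110 (length 3)
  G: 001 (length 3)
  B: 111 (length 3)
Average code length: 320/124 = 2.5806 bits/symbol


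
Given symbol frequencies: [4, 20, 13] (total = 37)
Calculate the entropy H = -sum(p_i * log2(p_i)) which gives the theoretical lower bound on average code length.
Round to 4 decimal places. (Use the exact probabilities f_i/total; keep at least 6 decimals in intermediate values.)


Per-symbol terms -p_i * log2(p_i) with p_i = f_i/37:
  p = 4/37 = 0.108108: log2(p) = -3.209453, -p*log2(p) = 0.346968
  p = 20/37 = 0.540541: log2(p) = -0.887525, -p*log2(p) = 0.479743
  p = 13/37 = 0.351351: log2(p) = -1.509014, -p*log2(p) = 0.530194
H = 0.346968 + 0.479743 + 0.530194 = 1.356905

H = 1.3569 bits/symbol


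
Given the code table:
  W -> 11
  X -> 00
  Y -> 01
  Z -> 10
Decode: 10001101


Decoding:
10 -> Z
00 -> X
11 -> W
01 -> Y


Result: ZXWY


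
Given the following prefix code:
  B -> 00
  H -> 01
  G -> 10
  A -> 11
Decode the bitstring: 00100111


Decoding step by step:
Bits 00 -> B
Bits 10 -> G
Bits 01 -> H
Bits 11 -> A


Decoded message: BGHA


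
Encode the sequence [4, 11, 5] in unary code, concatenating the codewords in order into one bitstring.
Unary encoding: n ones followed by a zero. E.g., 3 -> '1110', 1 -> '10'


Encode each number as n ones followed by a terminating 0:
  4 -> 11110 (5 bits)
  11 -> 111111111110 (12 bits)
  5 -> 111110 (6 bits)
Total length = 5 + 12 + 6 = 23 bits.

Unary([4, 11, 5]) = 11110111111111110111110 (23 bits)


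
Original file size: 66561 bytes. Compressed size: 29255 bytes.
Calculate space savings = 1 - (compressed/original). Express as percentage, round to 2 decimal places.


ratio = compressed/original = 29255/66561 = 0.439522
savings = 1 - ratio = 1 - 0.439522 = 0.560478
as a percentage: 0.560478 * 100 = 56.05%

Space savings = 1 - 29255/66561 = 56.05%


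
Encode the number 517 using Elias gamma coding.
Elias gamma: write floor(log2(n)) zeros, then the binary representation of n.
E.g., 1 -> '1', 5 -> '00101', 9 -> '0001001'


num_bits = floor(log2(517)) + 1 = 10
leading_zeros = num_bits - 1 = 9
binary(517) = 1000000101

Elias gamma(517) = '000000000' + '1000000101' = 0000000001000000101 (19 bits)


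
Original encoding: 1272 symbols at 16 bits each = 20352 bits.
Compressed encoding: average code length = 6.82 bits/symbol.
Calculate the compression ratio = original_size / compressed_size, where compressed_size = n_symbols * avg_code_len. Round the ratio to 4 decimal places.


original_size = n_symbols * orig_bits = 1272 * 16 = 20352 bits
compressed_size = n_symbols * avg_code_len = 1272 * 6.82 = 8675.04 bits
ratio = original_size / compressed_size = 20352 / 8675.04 = 2.346

Compression ratio = 2.346


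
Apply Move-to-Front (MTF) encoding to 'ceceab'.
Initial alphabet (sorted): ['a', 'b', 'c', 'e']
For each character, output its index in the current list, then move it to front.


MTF encoding:
'c': index 2 in ['a', 'b', 'c', 'e'] -> ['c', 'a', 'b', 'e']
'e': index 3 in ['c', 'a', 'b', 'e'] -> ['e', 'c', 'a', 'b']
'c': index 1 in ['e', 'c', 'a', 'b'] -> ['c', 'e', 'a', 'b']
'e': index 1 in ['c', 'e', 'a', 'b'] -> ['e', 'c', 'a', 'b']
'a': index 2 in ['e', 'c', 'a', 'b'] -> ['a', 'e', 'c', 'b']
'b': index 3 in ['a', 'e', 'c', 'b'] -> ['b', 'a', 'e', 'c']


Output: [2, 3, 1, 1, 2, 3]


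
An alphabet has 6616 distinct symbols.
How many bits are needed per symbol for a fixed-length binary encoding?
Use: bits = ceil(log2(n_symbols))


log2(6616) = 12.6917
Bracket: 2^12 = 4096 < 6616 <= 2^13 = 8192
So ceil(log2(6616)) = 13

bits = ceil(log2(6616)) = ceil(12.6917) = 13 bits


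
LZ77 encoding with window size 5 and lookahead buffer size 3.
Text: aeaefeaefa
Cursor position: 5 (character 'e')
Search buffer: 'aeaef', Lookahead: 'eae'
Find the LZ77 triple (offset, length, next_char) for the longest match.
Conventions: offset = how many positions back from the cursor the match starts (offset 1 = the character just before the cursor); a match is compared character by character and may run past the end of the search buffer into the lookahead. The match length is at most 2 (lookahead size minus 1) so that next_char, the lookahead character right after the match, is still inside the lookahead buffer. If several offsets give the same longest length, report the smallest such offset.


Try each offset into the search buffer:
  offset=1 (pos 4, char 'f'): match length 0
  offset=2 (pos 3, char 'e'): match length 1
  offset=3 (pos 2, char 'a'): match length 0
  offset=4 (pos 1, char 'e'): match length 2
  offset=5 (pos 0, char 'a'): match length 0
Longest match has length 2 at offset 4.
next_char = character at position 5 + 2 = 7 -> 'e'

Best match: offset=4, length=2 (matching 'ea' starting at position 1)
LZ77 triple: (4, 2, 'e')


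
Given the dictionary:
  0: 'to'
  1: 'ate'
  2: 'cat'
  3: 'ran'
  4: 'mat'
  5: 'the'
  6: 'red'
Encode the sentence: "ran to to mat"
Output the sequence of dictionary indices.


Look up each word in the dictionary:
  'ran' -> 3
  'to' -> 0
  'to' -> 0
  'mat' -> 4

Encoded: [3, 0, 0, 4]


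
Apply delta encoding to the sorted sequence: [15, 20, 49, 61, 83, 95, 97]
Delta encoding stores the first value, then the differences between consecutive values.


First value: 15
Deltas:
  20 - 15 = 5
  49 - 20 = 29
  61 - 49 = 12
  83 - 61 = 22
  95 - 83 = 12
  97 - 95 = 2


Delta encoded: [15, 5, 29, 12, 22, 12, 2]


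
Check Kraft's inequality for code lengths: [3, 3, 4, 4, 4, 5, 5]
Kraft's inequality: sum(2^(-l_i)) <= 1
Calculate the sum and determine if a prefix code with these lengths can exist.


Sum = 2^(-3) + 2^(-3) + 2^(-4) + 2^(-4) + 2^(-4) + 2^(-5) + 2^(-5)
    = 0.125 + 0.125 + 0.0625 + 0.0625 + 0.0625 + 0.03125 + 0.03125
    = 16/32 = 0.5
Since 0.5 <= 1, Kraft's inequality IS satisfied.
A prefix code with these lengths CAN exist.

Kraft sum = 0.5. Satisfied.


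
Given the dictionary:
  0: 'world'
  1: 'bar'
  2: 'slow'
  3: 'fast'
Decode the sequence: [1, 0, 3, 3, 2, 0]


Look up each index in the dictionary:
  1 -> 'bar'
  0 -> 'world'
  3 -> 'fast'
  3 -> 'fast'
  2 -> 'slow'
  0 -> 'world'

Decoded: "bar world fast fast slow world"


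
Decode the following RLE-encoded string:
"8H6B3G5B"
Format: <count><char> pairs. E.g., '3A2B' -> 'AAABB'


Expanding each <count><char> pair:
  8H -> 'HHHHHHHH'
  6B -> 'BBBBBB'
  3G -> 'GGG'
  5B -> 'BBBBB'

Decoded = HHHHHHHHBBBBBBGGGBBBBB


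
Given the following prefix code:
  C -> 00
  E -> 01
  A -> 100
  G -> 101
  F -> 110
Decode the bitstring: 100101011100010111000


Decoding step by step:
Bits 100 -> A
Bits 101 -> G
Bits 01 -> E
Bits 110 -> F
Bits 00 -> C
Bits 101 -> G
Bits 110 -> F
Bits 00 -> C


Decoded message: AGEFCGFC


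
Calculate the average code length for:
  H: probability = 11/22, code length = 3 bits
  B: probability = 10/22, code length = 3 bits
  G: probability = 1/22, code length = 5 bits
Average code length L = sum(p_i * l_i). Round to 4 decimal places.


Weighted contributions p_i * l_i:
  H: (11/22) * 3 = 33/22
  B: (10/22) * 3 = 30/22
  G: (1/22) * 5 = 5/22
Sum = (33 + 30 + 5)/22 = 68/22

L = 68/22 = 3.0909 bits/symbol


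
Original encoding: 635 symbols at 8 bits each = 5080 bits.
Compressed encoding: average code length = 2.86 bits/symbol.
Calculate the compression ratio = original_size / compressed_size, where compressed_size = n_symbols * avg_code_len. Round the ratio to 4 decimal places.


original_size = n_symbols * orig_bits = 635 * 8 = 5080 bits
compressed_size = n_symbols * avg_code_len = 635 * 2.86 = 1816.1 bits
ratio = original_size / compressed_size = 5080 / 1816.1 = 2.7972

Compression ratio = 2.7972


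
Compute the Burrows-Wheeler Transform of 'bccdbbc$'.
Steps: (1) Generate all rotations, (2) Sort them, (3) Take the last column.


Rotations (sorted):
  0: $bccdbbc -> last char: c
  1: bbc$bccd -> last char: d
  2: bc$bccdb -> last char: b
  3: bccdbbc$ -> last char: $
  4: c$bccdbb -> last char: b
  5: ccdbbc$b -> last char: b
  6: cdbbc$bc -> last char: c
  7: dbbc$bcc -> last char: c


BWT = cdb$bbcc


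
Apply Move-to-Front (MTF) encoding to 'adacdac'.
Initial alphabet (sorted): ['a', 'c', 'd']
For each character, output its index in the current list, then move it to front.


MTF encoding:
'a': index 0 in ['a', 'c', 'd'] -> ['a', 'c', 'd']
'd': index 2 in ['a', 'c', 'd'] -> ['d', 'a', 'c']
'a': index 1 in ['d', 'a', 'c'] -> ['a', 'd', 'c']
'c': index 2 in ['a', 'd', 'c'] -> ['c', 'a', 'd']
'd': index 2 in ['c', 'a', 'd'] -> ['d', 'c', 'a']
'a': index 2 in ['d', 'c', 'a'] -> ['a', 'd', 'c']
'c': index 2 in ['a', 'd', 'c'] -> ['c', 'a', 'd']


Output: [0, 2, 1, 2, 2, 2, 2]


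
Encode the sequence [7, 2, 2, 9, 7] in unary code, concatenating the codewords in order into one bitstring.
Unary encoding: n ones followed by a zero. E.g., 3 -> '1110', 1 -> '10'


Encode each number as n ones followed by a terminating 0:
  7 -> 11111110 (8 bits)
  2 -> 110 (3 bits)
  2 -> 110 (3 bits)
  9 -> 1111111110 (10 bits)
  7 -> 11111110 (8 bits)
Total length = 8 + 3 + 3 + 10 + 8 = 32 bits.

Unary([7, 2, 2, 9, 7]) = 11111110110110111111111011111110 (32 bits)


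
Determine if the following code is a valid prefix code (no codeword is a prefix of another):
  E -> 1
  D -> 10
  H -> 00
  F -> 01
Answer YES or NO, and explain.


Checking each pair (does one codeword prefix another?):
  E='1' vs D='10': prefix -- VIOLATION

NO -- this is NOT a valid prefix code. E (1) is a prefix of D (10).


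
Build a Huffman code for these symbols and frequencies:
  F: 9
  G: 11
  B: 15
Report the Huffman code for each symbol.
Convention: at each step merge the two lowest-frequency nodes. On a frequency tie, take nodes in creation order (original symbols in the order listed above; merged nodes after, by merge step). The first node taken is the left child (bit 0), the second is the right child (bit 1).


Huffman tree construction:
Step 1: Merge F(9) + G(11) = 20
Step 2: Merge B(15) + (F+G)(20) = 35
Read each symbol's code off the tree from the root (left child = 0, right child = 1).

Codes:
  F: 10 (length 2)
  G: 11 (length 2)
  B: 0 (length 1)
Average code length: 55/35 = 1.5714 bits/symbol


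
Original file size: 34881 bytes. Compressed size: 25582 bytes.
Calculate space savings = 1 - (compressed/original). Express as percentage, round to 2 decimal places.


ratio = compressed/original = 25582/34881 = 0.733408
savings = 1 - ratio = 1 - 0.733408 = 0.266592
as a percentage: 0.266592 * 100 = 26.66%

Space savings = 1 - 25582/34881 = 26.66%


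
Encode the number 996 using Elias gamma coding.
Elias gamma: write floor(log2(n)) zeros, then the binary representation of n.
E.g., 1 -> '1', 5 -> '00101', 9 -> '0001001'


num_bits = floor(log2(996)) + 1 = 10
leading_zeros = num_bits - 1 = 9
binary(996) = 1111100100

Elias gamma(996) = '000000000' + '1111100100' = 0000000001111100100 (19 bits)


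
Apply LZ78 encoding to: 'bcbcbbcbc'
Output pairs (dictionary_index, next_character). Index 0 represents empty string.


LZ78 encoding steps:
Dictionary: {0: ''}
Step 1: w='' (idx 0), next='b' -> output (0, 'b'), add 'b' as idx 1
Step 2: w='' (idx 0), next='c' -> output (0, 'c'), add 'c' as idx 2
Step 3: w='b' (idx 1), next='c' -> output (1, 'c'), add 'bc' as idx 3
Step 4: w='b' (idx 1), next='b' -> output (1, 'b'), add 'bb' as idx 4
Step 5: w='c' (idx 2), next='b' -> output (2, 'b'), add 'cb' as idx 5
Step 6: w='c' (idx 2), end of input -> output (2, '')


Encoded: [(0, 'b'), (0, 'c'), (1, 'c'), (1, 'b'), (2, 'b'), (2, '')]


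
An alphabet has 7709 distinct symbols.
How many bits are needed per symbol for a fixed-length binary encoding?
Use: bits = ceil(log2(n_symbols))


log2(7709) = 12.9123
Bracket: 2^12 = 4096 < 7709 <= 2^13 = 8192
So ceil(log2(7709)) = 13

bits = ceil(log2(7709)) = ceil(12.9123) = 13 bits


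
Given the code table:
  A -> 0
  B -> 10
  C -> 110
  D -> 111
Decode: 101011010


Decoding:
10 -> B
10 -> B
110 -> C
10 -> B


Result: BBCB


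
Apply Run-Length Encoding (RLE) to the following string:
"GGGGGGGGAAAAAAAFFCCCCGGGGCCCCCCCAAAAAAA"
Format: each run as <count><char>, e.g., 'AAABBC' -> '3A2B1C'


Scanning runs left to right:
  i=0: run of 'G' x 8 -> '8G'
  i=8: run of 'A' x 7 -> '7A'
  i=15: run of 'F' x 2 -> '2F'
  i=17: run of 'C' x 4 -> '4C'
  i=21: run of 'G' x 4 -> '4G'
  i=25: run of 'C' x 7 -> '7C'
  i=32: run of 'A' x 7 -> '7A'

RLE = 8G7A2F4C4G7C7A


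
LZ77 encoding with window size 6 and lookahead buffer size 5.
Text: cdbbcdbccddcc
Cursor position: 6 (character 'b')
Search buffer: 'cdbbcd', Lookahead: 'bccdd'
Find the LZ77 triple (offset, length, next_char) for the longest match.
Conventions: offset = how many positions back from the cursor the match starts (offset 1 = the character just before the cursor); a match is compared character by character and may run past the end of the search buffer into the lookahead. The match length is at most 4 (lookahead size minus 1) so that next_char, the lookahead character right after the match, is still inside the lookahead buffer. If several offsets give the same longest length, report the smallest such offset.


Try each offset into the search buffer:
  offset=1 (pos 5, char 'd'): match length 0
  offset=2 (pos 4, char 'c'): match length 0
  offset=3 (pos 3, char 'b'): match length 2
  offset=4 (pos 2, char 'b'): match length 1
  offset=5 (pos 1, char 'd'): match length 0
  offset=6 (pos 0, char 'c'): match length 0
Longest match has length 2 at offset 3.
next_char = character at position 6 + 2 = 8 -> 'c'

Best match: offset=3, length=2 (matching 'bc' starting at position 3)
LZ77 triple: (3, 2, 'c')


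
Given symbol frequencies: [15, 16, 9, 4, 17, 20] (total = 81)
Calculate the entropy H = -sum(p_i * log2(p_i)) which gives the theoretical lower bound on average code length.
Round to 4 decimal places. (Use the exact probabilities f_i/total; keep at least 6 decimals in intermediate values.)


Per-symbol terms -p_i * log2(p_i) with p_i = f_i/81:
  p = 15/81 = 0.185185: log2(p) = -2.432959, -p*log2(p) = 0.450548
  p = 16/81 = 0.197531: log2(p) = -2.339850, -p*log2(p) = 0.462193
  p = 9/81 = 0.111111: log2(p) = -3.169925, -p*log2(p) = 0.352214
  p = 4/81 = 0.049383: log2(p) = -4.339850, -p*log2(p) = 0.214314
  p = 17/81 = 0.209877: log2(p) = -2.252387, -p*log2(p) = 0.472723
  p = 20/81 = 0.246914: log2(p) = -2.017922, -p*log2(p) = 0.498252
H = 0.450548 + 0.462193 + 0.352214 + 0.214314 + 0.472723 + 0.498252 = 2.450244

H = 2.4502 bits/symbol


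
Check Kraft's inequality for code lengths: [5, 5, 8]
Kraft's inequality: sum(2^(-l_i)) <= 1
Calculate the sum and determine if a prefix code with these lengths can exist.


Sum = 2^(-5) + 2^(-5) + 2^(-8)
    = 0.03125 + 0.03125 + 0.00390625
    = 17/256 = 0.06640625
Since 0.06640625 <= 1, Kraft's inequality IS satisfied.
A prefix code with these lengths CAN exist.

Kraft sum = 0.06640625. Satisfied.


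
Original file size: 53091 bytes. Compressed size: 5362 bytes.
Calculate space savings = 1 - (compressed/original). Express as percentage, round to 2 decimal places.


ratio = compressed/original = 5362/53091 = 0.100996
savings = 1 - ratio = 1 - 0.100996 = 0.899004
as a percentage: 0.899004 * 100 = 89.9%

Space savings = 1 - 5362/53091 = 89.9%


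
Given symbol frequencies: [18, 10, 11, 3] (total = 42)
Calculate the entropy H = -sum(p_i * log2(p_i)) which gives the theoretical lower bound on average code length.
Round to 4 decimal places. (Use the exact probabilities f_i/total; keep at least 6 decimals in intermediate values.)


Per-symbol terms -p_i * log2(p_i) with p_i = f_i/42:
  p = 18/42 = 0.428571: log2(p) = -1.222392, -p*log2(p) = 0.523882
  p = 10/42 = 0.238095: log2(p) = -2.070389, -p*log2(p) = 0.492950
  p = 11/42 = 0.261905: log2(p) = -1.932886, -p*log2(p) = 0.506232
  p = 3/42 = 0.071429: log2(p) = -3.807355, -p*log2(p) = 0.271954
H = 0.523882 + 0.492950 + 0.506232 + 0.271954 = 1.795018

H = 1.795 bits/symbol


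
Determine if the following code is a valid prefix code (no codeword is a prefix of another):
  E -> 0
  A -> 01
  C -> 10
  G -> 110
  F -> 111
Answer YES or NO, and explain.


Checking each pair (does one codeword prefix another?):
  E='0' vs A='01': prefix -- VIOLATION

NO -- this is NOT a valid prefix code. E (0) is a prefix of A (01).


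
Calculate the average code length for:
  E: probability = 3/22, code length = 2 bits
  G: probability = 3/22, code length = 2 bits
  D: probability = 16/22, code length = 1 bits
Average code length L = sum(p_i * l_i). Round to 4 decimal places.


Weighted contributions p_i * l_i:
  E: (3/22) * 2 = 6/22
  G: (3/22) * 2 = 6/22
  D: (16/22) * 1 = 16/22
Sum = (6 + 6 + 16)/22 = 28/22

L = 28/22 = 1.2727 bits/symbol


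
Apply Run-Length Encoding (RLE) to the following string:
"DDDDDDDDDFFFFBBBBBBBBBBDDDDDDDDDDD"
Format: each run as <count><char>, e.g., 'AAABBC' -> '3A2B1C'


Scanning runs left to right:
  i=0: run of 'D' x 9 -> '9D'
  i=9: run of 'F' x 4 -> '4F'
  i=13: run of 'B' x 10 -> '10B'
  i=23: run of 'D' x 11 -> '11D'

RLE = 9D4F10B11D


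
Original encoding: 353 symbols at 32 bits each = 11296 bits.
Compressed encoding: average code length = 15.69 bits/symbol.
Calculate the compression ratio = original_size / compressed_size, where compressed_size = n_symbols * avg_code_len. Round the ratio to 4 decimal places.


original_size = n_symbols * orig_bits = 353 * 32 = 11296 bits
compressed_size = n_symbols * avg_code_len = 353 * 15.69 = 5538.57 bits
ratio = original_size / compressed_size = 11296 / 5538.57 = 2.0395

Compression ratio = 2.0395


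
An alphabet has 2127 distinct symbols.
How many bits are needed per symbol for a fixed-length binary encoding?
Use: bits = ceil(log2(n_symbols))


log2(2127) = 11.0546
Bracket: 2^11 = 2048 < 2127 <= 2^12 = 4096
So ceil(log2(2127)) = 12

bits = ceil(log2(2127)) = ceil(11.0546) = 12 bits


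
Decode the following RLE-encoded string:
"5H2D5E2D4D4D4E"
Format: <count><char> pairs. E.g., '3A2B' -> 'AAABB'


Expanding each <count><char> pair:
  5H -> 'HHHHH'
  2D -> 'DD'
  5E -> 'EEEEE'
  2D -> 'DD'
  4D -> 'DDDD'
  4D -> 'DDDD'
  4E -> 'EEEE'

Decoded = HHHHHDDEEEEEDDDDDDDDDDEEEE


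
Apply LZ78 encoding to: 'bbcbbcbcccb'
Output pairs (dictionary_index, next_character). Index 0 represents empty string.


LZ78 encoding steps:
Dictionary: {0: ''}
Step 1: w='' (idx 0), next='b' -> output (0, 'b'), add 'b' as idx 1
Step 2: w='b' (idx 1), next='c' -> output (1, 'c'), add 'bc' as idx 2
Step 3: w='b' (idx 1), next='b' -> output (1, 'b'), add 'bb' as idx 3
Step 4: w='' (idx 0), next='c' -> output (0, 'c'), add 'c' as idx 4
Step 5: w='bc' (idx 2), next='c' -> output (2, 'c'), add 'bcc' as idx 5
Step 6: w='c' (idx 4), next='b' -> output (4, 'b'), add 'cb' as idx 6


Encoded: [(0, 'b'), (1, 'c'), (1, 'b'), (0, 'c'), (2, 'c'), (4, 'b')]


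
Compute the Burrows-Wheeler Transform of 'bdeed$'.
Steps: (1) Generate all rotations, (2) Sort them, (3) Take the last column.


Rotations (sorted):
  0: $bdeed -> last char: d
  1: bdeed$ -> last char: $
  2: d$bdee -> last char: e
  3: deed$b -> last char: b
  4: ed$bde -> last char: e
  5: eed$bd -> last char: d


BWT = d$ebed


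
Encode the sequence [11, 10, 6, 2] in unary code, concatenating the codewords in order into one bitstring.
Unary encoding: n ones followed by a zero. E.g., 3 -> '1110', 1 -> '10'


Encode each number as n ones followed by a terminating 0:
  11 -> 111111111110 (12 bits)
  10 -> 11111111110 (11 bits)
  6 -> 1111110 (7 bits)
  2 -> 110 (3 bits)
Total length = 12 + 11 + 7 + 3 = 33 bits.

Unary([11, 10, 6, 2]) = 111111111110111111111101111110110 (33 bits)


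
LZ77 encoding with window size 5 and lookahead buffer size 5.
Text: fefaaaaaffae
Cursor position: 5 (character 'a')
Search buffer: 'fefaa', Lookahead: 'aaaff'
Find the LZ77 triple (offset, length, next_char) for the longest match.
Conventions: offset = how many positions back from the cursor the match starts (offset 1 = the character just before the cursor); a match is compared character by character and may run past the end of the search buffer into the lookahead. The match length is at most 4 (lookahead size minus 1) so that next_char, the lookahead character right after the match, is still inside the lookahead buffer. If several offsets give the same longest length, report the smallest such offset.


Try each offset into the search buffer:
  offset=1 (pos 4, char 'a'): match length 3
  offset=2 (pos 3, char 'a'): match length 3
  offset=3 (pos 2, char 'f'): match length 0
  offset=4 (pos 1, char 'e'): match length 0
  offset=5 (pos 0, char 'f'): match length 0
Longest match has length 3, found at offsets 1, 2; take the smallest, offset 1.
next_char = character at position 5 + 3 = 8 -> 'f'

Best match: offset=1, length=3 (matching 'aaa' starting at position 4)
LZ77 triple: (1, 3, 'f')


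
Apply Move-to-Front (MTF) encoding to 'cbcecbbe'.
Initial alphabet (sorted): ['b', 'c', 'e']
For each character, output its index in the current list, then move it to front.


MTF encoding:
'c': index 1 in ['b', 'c', 'e'] -> ['c', 'b', 'e']
'b': index 1 in ['c', 'b', 'e'] -> ['b', 'c', 'e']
'c': index 1 in ['b', 'c', 'e'] -> ['c', 'b', 'e']
'e': index 2 in ['c', 'b', 'e'] -> ['e', 'c', 'b']
'c': index 1 in ['e', 'c', 'b'] -> ['c', 'e', 'b']
'b': index 2 in ['c', 'e', 'b'] -> ['b', 'c', 'e']
'b': index 0 in ['b', 'c', 'e'] -> ['b', 'c', 'e']
'e': index 2 in ['b', 'c', 'e'] -> ['e', 'b', 'c']


Output: [1, 1, 1, 2, 1, 2, 0, 2]


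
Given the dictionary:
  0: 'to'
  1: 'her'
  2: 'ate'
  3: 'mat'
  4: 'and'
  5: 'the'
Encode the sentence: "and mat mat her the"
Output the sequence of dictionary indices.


Look up each word in the dictionary:
  'and' -> 4
  'mat' -> 3
  'mat' -> 3
  'her' -> 1
  'the' -> 5

Encoded: [4, 3, 3, 1, 5]


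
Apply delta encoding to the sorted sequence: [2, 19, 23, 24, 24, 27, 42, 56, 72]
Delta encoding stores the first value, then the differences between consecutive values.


First value: 2
Deltas:
  19 - 2 = 17
  23 - 19 = 4
  24 - 23 = 1
  24 - 24 = 0
  27 - 24 = 3
  42 - 27 = 15
  56 - 42 = 14
  72 - 56 = 16


Delta encoded: [2, 17, 4, 1, 0, 3, 15, 14, 16]


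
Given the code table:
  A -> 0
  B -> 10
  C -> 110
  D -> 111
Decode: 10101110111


Decoding:
10 -> B
10 -> B
111 -> D
0 -> A
111 -> D


Result: BBDAD


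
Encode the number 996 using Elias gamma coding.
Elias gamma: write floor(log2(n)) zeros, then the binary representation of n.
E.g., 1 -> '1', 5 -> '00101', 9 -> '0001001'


num_bits = floor(log2(996)) + 1 = 10
leading_zeros = num_bits - 1 = 9
binary(996) = 1111100100

Elias gamma(996) = '000000000' + '1111100100' = 0000000001111100100 (19 bits)


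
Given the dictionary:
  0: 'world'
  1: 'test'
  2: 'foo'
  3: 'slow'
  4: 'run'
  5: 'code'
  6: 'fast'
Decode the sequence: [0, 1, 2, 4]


Look up each index in the dictionary:
  0 -> 'world'
  1 -> 'test'
  2 -> 'foo'
  4 -> 'run'

Decoded: "world test foo run"


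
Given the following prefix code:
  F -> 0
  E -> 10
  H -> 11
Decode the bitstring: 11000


Decoding step by step:
Bits 11 -> H
Bits 0 -> F
Bits 0 -> F
Bits 0 -> F


Decoded message: HFFF


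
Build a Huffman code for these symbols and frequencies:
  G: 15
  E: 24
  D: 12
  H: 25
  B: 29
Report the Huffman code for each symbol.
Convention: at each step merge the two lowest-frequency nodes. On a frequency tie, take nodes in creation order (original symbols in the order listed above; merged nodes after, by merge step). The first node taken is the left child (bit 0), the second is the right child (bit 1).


Huffman tree construction:
Step 1: Merge D(12) + G(15) = 27
Step 2: Merge E(24) + H(25) = 49
Step 3: Merge (D+G)(27) + B(29) = 56
Step 4: Merge (E+H)(49) + ((D+G)+B)(56) = 105
Read each symbol's code off the tree from the root (left child = 0, right child = 1).

Codes:
  G: 101 (length 3)
  E: 00 (length 2)
  D: 100 (length 3)
  H: 01 (length 2)
  B: 11 (length 2)
Average code length: 237/105 = 2.2571 bits/symbol


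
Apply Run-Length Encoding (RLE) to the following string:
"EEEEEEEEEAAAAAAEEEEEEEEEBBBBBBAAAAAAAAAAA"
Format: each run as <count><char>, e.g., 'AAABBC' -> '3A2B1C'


Scanning runs left to right:
  i=0: run of 'E' x 9 -> '9E'
  i=9: run of 'A' x 6 -> '6A'
  i=15: run of 'E' x 9 -> '9E'
  i=24: run of 'B' x 6 -> '6B'
  i=30: run of 'A' x 11 -> '11A'

RLE = 9E6A9E6B11A


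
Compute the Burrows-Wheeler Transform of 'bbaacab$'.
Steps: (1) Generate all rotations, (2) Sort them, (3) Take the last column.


Rotations (sorted):
  0: $bbaacab -> last char: b
  1: aacab$bb -> last char: b
  2: ab$bbaac -> last char: c
  3: acab$bba -> last char: a
  4: b$bbaaca -> last char: a
  5: baacab$b -> last char: b
  6: bbaacab$ -> last char: $
  7: cab$bbaa -> last char: a


BWT = bbcaab$a


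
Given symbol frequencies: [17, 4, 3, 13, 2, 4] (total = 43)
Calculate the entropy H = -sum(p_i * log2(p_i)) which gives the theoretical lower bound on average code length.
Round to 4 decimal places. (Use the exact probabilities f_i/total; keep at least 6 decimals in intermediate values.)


Per-symbol terms -p_i * log2(p_i) with p_i = f_i/43:
  p = 17/43 = 0.395349: log2(p) = -1.338802, -p*log2(p) = 0.529294
  p = 4/43 = 0.093023: log2(p) = -3.426265, -p*log2(p) = 0.318722
  p = 3/43 = 0.069767: log2(p) = -3.841302, -p*log2(p) = 0.267998
  p = 13/43 = 0.302326: log2(p) = -1.725825, -p*log2(p) = 0.521761
  p = 2/43 = 0.046512: log2(p) = -4.426265, -p*log2(p) = 0.205873
  p = 4/43 = 0.093023: log2(p) = -3.426265, -p*log2(p) = 0.318722
H = 0.529294 + 0.318722 + 0.267998 + 0.521761 + 0.205873 + 0.318722 = 2.162370

H = 2.1624 bits/symbol
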